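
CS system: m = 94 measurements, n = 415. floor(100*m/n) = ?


100*m/n = 100*94/415 ≈ 22.6506.
floor = 22.

22


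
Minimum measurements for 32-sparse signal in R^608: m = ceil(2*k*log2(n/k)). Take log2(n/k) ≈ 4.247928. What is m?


log2(n/k) = log2(608/32) ≈ 4.247928.
2*k*log2(n/k) ≈ 2*32*4.247928 = 271.867392.
m = ceil(271.867392) = 272.

272


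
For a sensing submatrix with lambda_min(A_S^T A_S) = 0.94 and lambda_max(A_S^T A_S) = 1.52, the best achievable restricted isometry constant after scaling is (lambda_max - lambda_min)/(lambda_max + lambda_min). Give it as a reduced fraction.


lambda_max - lambda_min = 1.52 - 0.94 = 0.58.
lambda_max + lambda_min = 1.52 + 0.94 = 2.46.
delta = 0.58/2.46 = 58/246 = 29/123.

29/123


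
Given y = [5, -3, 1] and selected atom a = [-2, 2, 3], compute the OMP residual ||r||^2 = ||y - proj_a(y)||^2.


a^T a = 17.
a^T y = -13.
coeff = -13/17 = -13/17.
||r||^2 = 426/17.

426/17


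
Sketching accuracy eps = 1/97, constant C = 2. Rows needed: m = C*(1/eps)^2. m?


1/eps = 97.
(1/eps)^2 = 9409.
m = 2*9409 = 18818.

18818


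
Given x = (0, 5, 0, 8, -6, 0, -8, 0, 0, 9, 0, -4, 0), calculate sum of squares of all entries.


Non-zero entries: [(1, 5), (3, 8), (4, -6), (6, -8), (9, 9), (11, -4)]
Squares: [25, 64, 36, 64, 81, 16]
||x||_2^2 = sum = 286.

286


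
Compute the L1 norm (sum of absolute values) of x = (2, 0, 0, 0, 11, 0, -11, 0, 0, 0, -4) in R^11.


Non-zero entries: [(0, 2), (4, 11), (6, -11), (10, -4)]
Absolute values: [2, 11, 11, 4]
||x||_1 = sum = 28.

28


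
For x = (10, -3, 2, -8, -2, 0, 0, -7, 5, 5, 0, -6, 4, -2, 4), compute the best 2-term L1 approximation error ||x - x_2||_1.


Sorted |x_i| descending: [10, 8, 7, 6, 5, 5, 4, 4, 3, 2, 2, 2, 0, 0, 0]
Keep top 2: [10, 8]
Tail entries: [7, 6, 5, 5, 4, 4, 3, 2, 2, 2, 0, 0, 0]
L1 error = sum of tail = 40.

40


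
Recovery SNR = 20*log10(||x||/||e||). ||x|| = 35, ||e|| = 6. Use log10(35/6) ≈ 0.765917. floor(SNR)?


||x||/||e|| = 35/6.
log10(35/6) ≈ 0.765917.
20*log10(||x||/||e||) ≈ 20*0.765917 = 15.31834.
floor(15.31834) = 15.

15


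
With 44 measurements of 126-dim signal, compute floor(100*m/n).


100*m/n = 100*44/126 ≈ 34.9206.
floor = 34.

34


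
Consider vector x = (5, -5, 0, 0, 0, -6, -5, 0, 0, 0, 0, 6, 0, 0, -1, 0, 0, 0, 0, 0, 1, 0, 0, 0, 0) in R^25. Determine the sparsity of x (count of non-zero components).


Non-zero positions: [0, 1, 5, 6, 11, 14, 20].
Sparsity = 7.

7


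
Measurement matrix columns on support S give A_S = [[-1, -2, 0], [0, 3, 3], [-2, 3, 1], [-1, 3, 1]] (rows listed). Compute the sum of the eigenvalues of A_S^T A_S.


Sum of eigenvalues of A_S^T A_S = trace(A_S^T A_S) = sum of squared column norms of A_S.
A_S^T A_S diagonal: [6, 31, 11].
trace = 6 + 31 + 11 = 48.

48


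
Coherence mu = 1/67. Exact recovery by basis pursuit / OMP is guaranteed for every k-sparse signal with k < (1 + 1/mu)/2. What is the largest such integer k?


1/mu = 67.
1 + 1/mu = 68.
(1 + 1/mu)/2 = 34 is an integer and the inequality is strict, so k_max = 34 - 1 = 33.

33


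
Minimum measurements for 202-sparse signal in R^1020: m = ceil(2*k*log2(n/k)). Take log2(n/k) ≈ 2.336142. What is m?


log2(n/k) = log2(1020/202) ≈ 2.336142.
2*k*log2(n/k) ≈ 2*202*2.336142 = 943.801368.
m = ceil(943.801368) = 944.

944


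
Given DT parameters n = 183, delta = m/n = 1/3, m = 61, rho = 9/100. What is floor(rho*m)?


m = 1/3*183 = 61.
rho = 9/100.
rho*m = 9/100*61 = 5.49.
k = floor(5.49) = 5.

5


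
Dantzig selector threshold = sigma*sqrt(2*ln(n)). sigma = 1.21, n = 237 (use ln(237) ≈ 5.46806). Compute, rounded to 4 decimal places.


ln(237) ≈ 5.46806.
2*ln(n) ≈ 10.93612.
sqrt(2*ln(n)) ≈ sqrt(10.93612) ≈ 3.30698.
threshold ≈ 1.21*3.30698 = 4.0014458 ≈ 4.0014.

4.0014


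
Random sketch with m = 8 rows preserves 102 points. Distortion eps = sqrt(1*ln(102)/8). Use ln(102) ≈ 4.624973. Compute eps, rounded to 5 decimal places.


ln(102) ≈ 4.624973.
1*ln(N)/m ≈ 1*4.624973/8 ≈ 0.57812162.
eps = sqrt(0.57812162) ≈ 0.7603431 ≈ 0.76034.

0.76034


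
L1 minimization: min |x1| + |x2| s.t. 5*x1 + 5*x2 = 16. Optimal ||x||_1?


Axis intercepts:
  x1 = 16/5, x2 = 0: L1 = 16/5
  x1 = 0, x2 = 16/5: L1 = 16/5
x* = (16/5, 0)
||x*||_1 = 16/5.

16/5


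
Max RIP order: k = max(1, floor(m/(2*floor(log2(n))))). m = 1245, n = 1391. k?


floor(log2(1391)) = 10.
2*10 = 20.
m/(2*floor(log2(n))) = 1245/20 ≈ 62.25.
floor = 62.
k = max(1, 62) = 62.

62


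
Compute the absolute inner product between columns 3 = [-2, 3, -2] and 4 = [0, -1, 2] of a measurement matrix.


Inner product: -2*0 + 3*-1 + -2*2
Products: [0, -3, -4]
Sum = -7.
|dot| = 7.

7


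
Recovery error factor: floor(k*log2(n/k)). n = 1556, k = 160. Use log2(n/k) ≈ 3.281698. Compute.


log2(n/k) = log2(1556/160) ≈ 3.281698.
k*log2(n/k) ≈ 160*3.281698 = 525.07168.
floor(525.07168) = 525.

525


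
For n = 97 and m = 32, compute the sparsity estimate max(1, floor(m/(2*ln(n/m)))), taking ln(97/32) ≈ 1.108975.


n/m = 97/32.
ln(n/m) ≈ 1.108975.
2*ln(n/m) ≈ 2.21795.
m/(2*ln(n/m)) ≈ 32/2.21795 ≈ 14.4277.
floor = 14.
k_max = max(1, 14) = 14.

14


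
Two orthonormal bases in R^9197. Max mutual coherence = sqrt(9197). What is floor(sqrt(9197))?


95^2 = 9025 <= 9197 < 9216 = 96^2, so 95 <= sqrt(9197) < 96.
floor(sqrt(9197)) = 95.

95


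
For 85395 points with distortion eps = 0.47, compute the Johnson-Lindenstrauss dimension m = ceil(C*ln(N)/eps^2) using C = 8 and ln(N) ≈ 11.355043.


ln(85395) ≈ 11.355043.
eps^2 = 0.47^2 = 0.2209.
C*ln(N)/eps^2 ≈ 8*11.355043/0.2209 ≈ 411.2284.
m = ceil(411.2284) = 412.

412


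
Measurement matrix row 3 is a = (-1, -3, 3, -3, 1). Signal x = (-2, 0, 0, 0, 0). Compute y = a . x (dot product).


Non-zero terms: ['-1*-2']
Products: [2]
y = sum = 2.

2


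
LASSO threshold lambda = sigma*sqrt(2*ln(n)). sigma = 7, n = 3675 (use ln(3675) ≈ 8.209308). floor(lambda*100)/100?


ln(3675) ≈ 8.209308.
2*ln(n) ≈ 16.418616.
sqrt(2*ln(n)) ≈ sqrt(16.418616) ≈ 4.051989.
lambda ≈ 7*4.051989 = 28.363923.
floor(lambda*100)/100 = 28.36.

28.36


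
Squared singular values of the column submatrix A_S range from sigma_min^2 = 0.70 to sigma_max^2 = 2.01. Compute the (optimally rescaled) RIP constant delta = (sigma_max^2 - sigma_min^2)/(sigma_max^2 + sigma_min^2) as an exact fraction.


lambda_max - lambda_min = 2.01 - 0.70 = 1.31.
lambda_max + lambda_min = 2.01 + 0.70 = 2.71.
delta = 1.31/2.71 = 131/271.

131/271


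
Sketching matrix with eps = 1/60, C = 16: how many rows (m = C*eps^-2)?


1/eps = 60.
(1/eps)^2 = 3600.
m = 16*3600 = 57600.

57600


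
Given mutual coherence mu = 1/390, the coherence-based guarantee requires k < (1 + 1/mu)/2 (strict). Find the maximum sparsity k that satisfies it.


1/mu = 390.
1 + 1/mu = 391.
(1 + 1/mu)/2 = 195.5 is not an integer, so k_max = floor(195.5) = 195.

195


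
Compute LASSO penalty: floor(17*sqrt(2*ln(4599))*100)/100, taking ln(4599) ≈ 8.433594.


ln(4599) ≈ 8.433594.
2*ln(n) ≈ 16.867188.
sqrt(2*ln(n)) ≈ sqrt(16.867188) ≈ 4.106968.
lambda ≈ 17*4.106968 = 69.818456.
floor(lambda*100)/100 = 69.81.

69.81


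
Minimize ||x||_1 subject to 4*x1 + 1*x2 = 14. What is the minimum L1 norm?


Axis intercepts:
  x1 = 7/2, x2 = 0: L1 = 7/2
  x1 = 0, x2 = 14: L1 = 14
x* = (7/2, 0)
||x*||_1 = 7/2.

7/2


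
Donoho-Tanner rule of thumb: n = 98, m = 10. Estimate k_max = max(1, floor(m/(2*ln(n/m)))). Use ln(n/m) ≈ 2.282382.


n/m = 98/10 = 49/5.
ln(n/m) ≈ 2.282382.
2*ln(n/m) ≈ 4.564764.
m/(2*ln(n/m)) ≈ 10/4.564764 ≈ 2.1907.
floor = 2.
k_max = max(1, 2) = 2.

2


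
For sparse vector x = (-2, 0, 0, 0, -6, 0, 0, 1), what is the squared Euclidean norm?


Non-zero entries: [(0, -2), (4, -6), (7, 1)]
Squares: [4, 36, 1]
||x||_2^2 = sum = 41.

41


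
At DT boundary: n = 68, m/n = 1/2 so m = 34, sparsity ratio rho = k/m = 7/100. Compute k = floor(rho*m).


m = 1/2*68 = 34.
rho = 7/100.
rho*m = 7/100*34 = 2.38.
k = floor(2.38) = 2.

2


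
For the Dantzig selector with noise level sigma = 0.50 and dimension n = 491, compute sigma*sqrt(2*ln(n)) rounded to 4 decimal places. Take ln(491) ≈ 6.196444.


ln(491) ≈ 6.196444.
2*ln(n) ≈ 12.392888.
sqrt(2*ln(n)) ≈ sqrt(12.392888) ≈ 3.520353.
threshold ≈ 0.50*3.520353 = 1.7601765 ≈ 1.7602.

1.7602


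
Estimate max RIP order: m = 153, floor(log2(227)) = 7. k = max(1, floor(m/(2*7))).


floor(log2(227)) = 7.
2*7 = 14.
m/(2*floor(log2(n))) = 153/14 ≈ 10.9286.
floor = 10.
k = max(1, 10) = 10.

10


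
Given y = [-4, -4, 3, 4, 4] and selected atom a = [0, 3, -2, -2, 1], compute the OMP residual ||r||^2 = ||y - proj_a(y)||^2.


a^T a = 18.
a^T y = -22.
coeff = -22/18 = -11/9.
||r||^2 = 415/9.

415/9


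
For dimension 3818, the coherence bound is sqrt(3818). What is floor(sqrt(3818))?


61^2 = 3721 <= 3818 < 3844 = 62^2, so 61 <= sqrt(3818) < 62.
floor(sqrt(3818)) = 61.

61


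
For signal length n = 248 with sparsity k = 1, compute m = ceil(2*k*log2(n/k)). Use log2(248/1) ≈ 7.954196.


log2(n/k) = log2(248/1) ≈ 7.954196.
2*k*log2(n/k) ≈ 2*1*7.954196 = 15.908392.
m = ceil(15.908392) = 16.

16


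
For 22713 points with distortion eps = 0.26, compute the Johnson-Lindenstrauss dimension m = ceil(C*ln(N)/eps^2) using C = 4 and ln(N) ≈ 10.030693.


ln(22713) ≈ 10.030693.
eps^2 = 0.26^2 = 0.0676.
C*ln(N)/eps^2 ≈ 4*10.030693/0.0676 ≈ 593.5321.
m = ceil(593.5321) = 594.

594


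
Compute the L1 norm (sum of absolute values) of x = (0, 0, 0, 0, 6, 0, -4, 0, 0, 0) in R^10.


Non-zero entries: [(4, 6), (6, -4)]
Absolute values: [6, 4]
||x||_1 = sum = 10.

10


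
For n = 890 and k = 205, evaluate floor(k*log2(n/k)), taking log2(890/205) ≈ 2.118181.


log2(n/k) = log2(890/205) ≈ 2.118181.
k*log2(n/k) ≈ 205*2.118181 = 434.227105.
floor(434.227105) = 434.

434


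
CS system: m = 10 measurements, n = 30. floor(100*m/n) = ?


100*m/n = 100*10/30 ≈ 33.3333.
floor = 33.

33


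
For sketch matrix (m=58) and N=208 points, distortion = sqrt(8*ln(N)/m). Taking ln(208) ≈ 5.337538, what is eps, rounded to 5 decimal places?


ln(208) ≈ 5.337538.
8*ln(N)/m ≈ 8*5.337538/58 ≈ 0.73621214.
eps = sqrt(0.73621214) ≈ 0.8580281 ≈ 0.85803.

0.85803


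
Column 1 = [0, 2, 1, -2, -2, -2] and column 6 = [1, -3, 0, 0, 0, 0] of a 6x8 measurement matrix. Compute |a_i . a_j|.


Inner product: 0*1 + 2*-3 + 1*0 + -2*0 + -2*0 + -2*0
Products: [0, -6, 0, 0, 0, 0]
Sum = -6.
|dot| = 6.

6


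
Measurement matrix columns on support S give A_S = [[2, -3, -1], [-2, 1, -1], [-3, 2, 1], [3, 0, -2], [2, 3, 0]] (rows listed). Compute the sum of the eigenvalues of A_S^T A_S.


Sum of eigenvalues of A_S^T A_S = trace(A_S^T A_S) = sum of squared column norms of A_S.
A_S^T A_S diagonal: [30, 23, 7].
trace = 30 + 23 + 7 = 60.

60


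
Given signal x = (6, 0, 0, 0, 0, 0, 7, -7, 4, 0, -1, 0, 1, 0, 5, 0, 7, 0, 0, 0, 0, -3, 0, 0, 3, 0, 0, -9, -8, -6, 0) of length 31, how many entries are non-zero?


Non-zero positions: [0, 6, 7, 8, 10, 12, 14, 16, 21, 24, 27, 28, 29].
Sparsity = 13.

13


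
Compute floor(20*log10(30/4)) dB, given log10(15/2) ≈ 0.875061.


||x||/||e|| = 30/4 = 15/2.
log10(15/2) ≈ 0.875061.
20*log10(||x||/||e||) ≈ 20*0.875061 = 17.50122.
floor(17.50122) = 17.

17


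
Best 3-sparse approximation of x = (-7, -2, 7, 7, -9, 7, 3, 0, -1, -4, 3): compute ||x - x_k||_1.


Sorted |x_i| descending: [9, 7, 7, 7, 7, 4, 3, 3, 2, 1, 0]
Keep top 3: [9, 7, 7]
Tail entries: [7, 7, 4, 3, 3, 2, 1, 0]
L1 error = sum of tail = 27.

27


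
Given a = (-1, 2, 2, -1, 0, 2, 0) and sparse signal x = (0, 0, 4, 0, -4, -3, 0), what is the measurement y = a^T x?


Non-zero terms: ['2*4', '0*-4', '2*-3']
Products: [8, 0, -6]
y = sum = 2.

2


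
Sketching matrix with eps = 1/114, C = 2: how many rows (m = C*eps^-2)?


1/eps = 114.
(1/eps)^2 = 12996.
m = 2*12996 = 25992.

25992


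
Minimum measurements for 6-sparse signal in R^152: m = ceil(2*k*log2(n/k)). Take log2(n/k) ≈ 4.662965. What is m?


log2(n/k) = log2(152/6) ≈ 4.662965.
2*k*log2(n/k) ≈ 2*6*4.662965 = 55.95558.
m = ceil(55.95558) = 56.

56


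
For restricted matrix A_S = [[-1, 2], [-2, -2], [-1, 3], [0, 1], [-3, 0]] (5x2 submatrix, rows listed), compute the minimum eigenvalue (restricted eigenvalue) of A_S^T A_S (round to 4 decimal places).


A_S^T A_S = [[15, -1], [-1, 18]].
trace = 33.
det = 269.
disc = trace^2 - 4*det = 1089 - 4*269 = 13.
sqrt(13) ≈ 3.605551.
lam_min = (33 - sqrt(13))/2 ≈ (33 - 3.605551)/2 = 14.6972245 ≈ 14.6972.

14.6972


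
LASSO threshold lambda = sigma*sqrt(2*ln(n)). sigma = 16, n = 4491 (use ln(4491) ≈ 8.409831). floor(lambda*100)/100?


ln(4491) ≈ 8.409831.
2*ln(n) ≈ 16.819662.
sqrt(2*ln(n)) ≈ sqrt(16.819662) ≈ 4.101178.
lambda ≈ 16*4.101178 = 65.618848.
floor(lambda*100)/100 = 65.61.

65.61


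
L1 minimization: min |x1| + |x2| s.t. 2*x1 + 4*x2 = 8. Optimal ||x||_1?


Axis intercepts:
  x1 = 4, x2 = 0: L1 = 4
  x1 = 0, x2 = 2: L1 = 2
x* = (0, 2)
||x*||_1 = 2.

2


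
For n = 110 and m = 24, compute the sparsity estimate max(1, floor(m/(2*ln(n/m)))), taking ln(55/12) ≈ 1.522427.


n/m = 110/24 = 55/12.
ln(n/m) ≈ 1.522427.
2*ln(n/m) ≈ 3.044854.
m/(2*ln(n/m)) ≈ 24/3.044854 ≈ 7.8822.
floor = 7.
k_max = max(1, 7) = 7.

7


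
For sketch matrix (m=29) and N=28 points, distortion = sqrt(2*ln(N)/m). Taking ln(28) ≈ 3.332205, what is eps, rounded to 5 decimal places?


ln(28) ≈ 3.332205.
2*ln(N)/m ≈ 2*3.332205/29 ≈ 0.22980724.
eps = sqrt(0.22980724) ≈ 0.4793821 ≈ 0.47938.

0.47938


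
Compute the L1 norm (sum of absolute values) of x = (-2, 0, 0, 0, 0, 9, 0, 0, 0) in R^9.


Non-zero entries: [(0, -2), (5, 9)]
Absolute values: [2, 9]
||x||_1 = sum = 11.

11


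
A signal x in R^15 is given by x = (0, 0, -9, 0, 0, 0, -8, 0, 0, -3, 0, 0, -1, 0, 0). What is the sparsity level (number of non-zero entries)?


Non-zero positions: [2, 6, 9, 12].
Sparsity = 4.

4


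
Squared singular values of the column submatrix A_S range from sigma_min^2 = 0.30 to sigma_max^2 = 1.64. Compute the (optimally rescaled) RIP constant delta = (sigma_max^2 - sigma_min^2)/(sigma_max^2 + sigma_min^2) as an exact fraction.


lambda_max - lambda_min = 1.64 - 0.30 = 1.34.
lambda_max + lambda_min = 1.64 + 0.30 = 1.94.
delta = 1.34/1.94 = 134/194 = 67/97.

67/97


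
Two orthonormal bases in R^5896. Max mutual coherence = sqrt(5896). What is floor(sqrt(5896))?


76^2 = 5776 <= 5896 < 5929 = 77^2, so 76 <= sqrt(5896) < 77.
floor(sqrt(5896)) = 76.

76


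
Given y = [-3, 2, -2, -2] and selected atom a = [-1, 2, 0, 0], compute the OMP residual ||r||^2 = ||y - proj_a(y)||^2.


a^T a = 5.
a^T y = 7.
coeff = 7/5 = 7/5.
||r||^2 = 56/5.

56/5


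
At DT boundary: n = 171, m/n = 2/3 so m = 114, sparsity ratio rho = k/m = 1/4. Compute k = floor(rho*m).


m = 2/3*171 = 114.
rho = 1/4.
rho*m = 1/4*114 = 28.5.
k = floor(28.5) = 28.

28


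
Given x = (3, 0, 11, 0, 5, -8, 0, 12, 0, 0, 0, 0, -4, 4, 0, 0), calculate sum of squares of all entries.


Non-zero entries: [(0, 3), (2, 11), (4, 5), (5, -8), (7, 12), (12, -4), (13, 4)]
Squares: [9, 121, 25, 64, 144, 16, 16]
||x||_2^2 = sum = 395.

395


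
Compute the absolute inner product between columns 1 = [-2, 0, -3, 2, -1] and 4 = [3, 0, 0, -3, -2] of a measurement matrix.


Inner product: -2*3 + 0*0 + -3*0 + 2*-3 + -1*-2
Products: [-6, 0, 0, -6, 2]
Sum = -10.
|dot| = 10.

10


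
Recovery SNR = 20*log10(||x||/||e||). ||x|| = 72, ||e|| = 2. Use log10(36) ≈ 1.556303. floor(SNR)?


||x||/||e|| = 72/2 = 36.
log10(36) ≈ 1.556303.
20*log10(||x||/||e||) ≈ 20*1.556303 = 31.12606.
floor(31.12606) = 31.

31


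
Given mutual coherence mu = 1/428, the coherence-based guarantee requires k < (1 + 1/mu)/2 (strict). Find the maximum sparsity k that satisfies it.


1/mu = 428.
1 + 1/mu = 429.
(1 + 1/mu)/2 = 214.5 is not an integer, so k_max = floor(214.5) = 214.

214


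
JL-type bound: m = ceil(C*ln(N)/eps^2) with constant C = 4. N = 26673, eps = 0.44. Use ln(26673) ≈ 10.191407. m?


ln(26673) ≈ 10.191407.
eps^2 = 0.44^2 = 0.1936.
C*ln(N)/eps^2 ≈ 4*10.191407/0.1936 ≈ 210.5663.
m = ceil(210.5663) = 211.

211


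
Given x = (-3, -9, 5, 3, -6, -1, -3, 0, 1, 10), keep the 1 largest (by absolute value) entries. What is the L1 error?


Sorted |x_i| descending: [10, 9, 6, 5, 3, 3, 3, 1, 1, 0]
Keep top 1: [10]
Tail entries: [9, 6, 5, 3, 3, 3, 1, 1, 0]
L1 error = sum of tail = 31.

31


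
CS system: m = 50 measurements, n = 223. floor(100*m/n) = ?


100*m/n = 100*50/223 ≈ 22.4215.
floor = 22.

22


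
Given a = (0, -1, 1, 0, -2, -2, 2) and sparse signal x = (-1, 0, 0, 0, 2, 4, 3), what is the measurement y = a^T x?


Non-zero terms: ['0*-1', '-2*2', '-2*4', '2*3']
Products: [0, -4, -8, 6]
y = sum = -6.

-6


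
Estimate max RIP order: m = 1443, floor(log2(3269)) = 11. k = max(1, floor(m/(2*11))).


floor(log2(3269)) = 11.
2*11 = 22.
m/(2*floor(log2(n))) = 1443/22 ≈ 65.5909.
floor = 65.
k = max(1, 65) = 65.

65


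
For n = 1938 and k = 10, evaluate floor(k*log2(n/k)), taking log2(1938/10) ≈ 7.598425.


log2(n/k) = log2(1938/10) ≈ 7.598425.
k*log2(n/k) ≈ 10*7.598425 = 75.98425.
floor(75.98425) = 75.

75


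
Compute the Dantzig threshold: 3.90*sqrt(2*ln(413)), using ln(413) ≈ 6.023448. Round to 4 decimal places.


ln(413) ≈ 6.023448.
2*ln(n) ≈ 12.046896.
sqrt(2*ln(n)) ≈ sqrt(12.046896) ≈ 3.470864.
threshold ≈ 3.90*3.470864 = 13.5363696 ≈ 13.5364.

13.5364


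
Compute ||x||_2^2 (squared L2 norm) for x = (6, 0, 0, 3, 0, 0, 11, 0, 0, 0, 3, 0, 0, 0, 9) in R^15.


Non-zero entries: [(0, 6), (3, 3), (6, 11), (10, 3), (14, 9)]
Squares: [36, 9, 121, 9, 81]
||x||_2^2 = sum = 256.

256


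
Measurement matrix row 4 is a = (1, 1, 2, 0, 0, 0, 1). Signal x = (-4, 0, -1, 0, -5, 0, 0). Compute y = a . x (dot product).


Non-zero terms: ['1*-4', '2*-1', '0*-5']
Products: [-4, -2, 0]
y = sum = -6.

-6


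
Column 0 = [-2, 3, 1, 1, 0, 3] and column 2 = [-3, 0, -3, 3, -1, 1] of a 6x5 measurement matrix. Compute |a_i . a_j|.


Inner product: -2*-3 + 3*0 + 1*-3 + 1*3 + 0*-1 + 3*1
Products: [6, 0, -3, 3, 0, 3]
Sum = 9.
|dot| = 9.

9


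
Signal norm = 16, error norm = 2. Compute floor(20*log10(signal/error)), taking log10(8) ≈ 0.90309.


||x||/||e|| = 16/2 = 8.
log10(8) ≈ 0.90309.
20*log10(||x||/||e||) ≈ 20*0.90309 = 18.0618.
floor(18.0618) = 18.

18


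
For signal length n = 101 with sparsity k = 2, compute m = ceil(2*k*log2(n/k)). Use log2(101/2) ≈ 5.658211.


log2(n/k) = log2(101/2) ≈ 5.658211.
2*k*log2(n/k) ≈ 2*2*5.658211 = 22.632844.
m = ceil(22.632844) = 23.

23


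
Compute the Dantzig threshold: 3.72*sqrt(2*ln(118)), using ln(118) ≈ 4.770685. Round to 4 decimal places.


ln(118) ≈ 4.770685.
2*ln(n) ≈ 9.54137.
sqrt(2*ln(n)) ≈ sqrt(9.54137) ≈ 3.088911.
threshold ≈ 3.72*3.088911 = 11.49074892 ≈ 11.4907.

11.4907


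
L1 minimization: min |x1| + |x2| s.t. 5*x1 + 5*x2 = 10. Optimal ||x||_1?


Axis intercepts:
  x1 = 2, x2 = 0: L1 = 2
  x1 = 0, x2 = 2: L1 = 2
x* = (2, 0)
||x*||_1 = 2.

2


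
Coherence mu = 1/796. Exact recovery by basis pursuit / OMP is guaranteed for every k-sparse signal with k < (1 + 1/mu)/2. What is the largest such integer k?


1/mu = 796.
1 + 1/mu = 797.
(1 + 1/mu)/2 = 398.5 is not an integer, so k_max = floor(398.5) = 398.

398


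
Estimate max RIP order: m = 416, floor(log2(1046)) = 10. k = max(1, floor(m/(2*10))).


floor(log2(1046)) = 10.
2*10 = 20.
m/(2*floor(log2(n))) = 416/20 ≈ 20.8.
floor = 20.
k = max(1, 20) = 20.

20


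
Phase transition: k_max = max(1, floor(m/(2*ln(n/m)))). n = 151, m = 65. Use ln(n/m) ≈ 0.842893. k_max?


n/m = 151/65.
ln(n/m) ≈ 0.842893.
2*ln(n/m) ≈ 1.685786.
m/(2*ln(n/m)) ≈ 65/1.685786 ≈ 38.5577.
floor = 38.
k_max = max(1, 38) = 38.

38


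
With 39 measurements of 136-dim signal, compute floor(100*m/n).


100*m/n = 100*39/136 ≈ 28.6765.
floor = 28.

28


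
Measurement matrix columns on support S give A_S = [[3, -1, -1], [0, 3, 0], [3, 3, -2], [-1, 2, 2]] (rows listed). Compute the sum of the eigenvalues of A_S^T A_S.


Sum of eigenvalues of A_S^T A_S = trace(A_S^T A_S) = sum of squared column norms of A_S.
A_S^T A_S diagonal: [19, 23, 9].
trace = 19 + 23 + 9 = 51.

51


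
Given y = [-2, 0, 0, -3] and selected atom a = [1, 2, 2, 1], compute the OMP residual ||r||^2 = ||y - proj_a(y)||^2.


a^T a = 10.
a^T y = -5.
coeff = -5/10 = -1/2.
||r||^2 = 21/2.

21/2


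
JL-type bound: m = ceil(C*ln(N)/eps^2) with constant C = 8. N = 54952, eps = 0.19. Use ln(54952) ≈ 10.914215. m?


ln(54952) ≈ 10.914215.
eps^2 = 0.19^2 = 0.0361.
C*ln(N)/eps^2 ≈ 8*10.914215/0.0361 ≈ 2418.6626.
m = ceil(2418.6626) = 2419.

2419


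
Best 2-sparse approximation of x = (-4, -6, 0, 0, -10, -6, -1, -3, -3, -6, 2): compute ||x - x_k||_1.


Sorted |x_i| descending: [10, 6, 6, 6, 4, 3, 3, 2, 1, 0, 0]
Keep top 2: [10, 6]
Tail entries: [6, 6, 4, 3, 3, 2, 1, 0, 0]
L1 error = sum of tail = 25.

25


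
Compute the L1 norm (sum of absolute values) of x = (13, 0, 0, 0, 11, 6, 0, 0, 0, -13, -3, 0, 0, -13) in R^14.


Non-zero entries: [(0, 13), (4, 11), (5, 6), (9, -13), (10, -3), (13, -13)]
Absolute values: [13, 11, 6, 13, 3, 13]
||x||_1 = sum = 59.

59


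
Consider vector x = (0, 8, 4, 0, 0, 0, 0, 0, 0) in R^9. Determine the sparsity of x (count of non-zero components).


Non-zero positions: [1, 2].
Sparsity = 2.

2


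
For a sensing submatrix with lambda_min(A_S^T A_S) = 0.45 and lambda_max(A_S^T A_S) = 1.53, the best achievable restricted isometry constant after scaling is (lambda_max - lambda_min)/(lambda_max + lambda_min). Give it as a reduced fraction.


lambda_max - lambda_min = 1.53 - 0.45 = 1.08.
lambda_max + lambda_min = 1.53 + 0.45 = 1.98.
delta = 1.08/1.98 = 108/198 = 6/11.

6/11


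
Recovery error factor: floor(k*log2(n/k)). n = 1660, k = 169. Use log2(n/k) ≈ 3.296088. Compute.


log2(n/k) = log2(1660/169) ≈ 3.296088.
k*log2(n/k) ≈ 169*3.296088 = 557.038872.
floor(557.038872) = 557.

557


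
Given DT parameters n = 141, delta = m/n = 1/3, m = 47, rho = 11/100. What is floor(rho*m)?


m = 1/3*141 = 47.
rho = 11/100.
rho*m = 11/100*47 = 5.17.
k = floor(5.17) = 5.

5


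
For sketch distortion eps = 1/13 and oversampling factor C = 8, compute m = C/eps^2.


1/eps = 13.
(1/eps)^2 = 169.
m = 8*169 = 1352.

1352


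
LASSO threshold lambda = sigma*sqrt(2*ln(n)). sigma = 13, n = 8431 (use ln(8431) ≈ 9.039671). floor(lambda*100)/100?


ln(8431) ≈ 9.039671.
2*ln(n) ≈ 18.079342.
sqrt(2*ln(n)) ≈ sqrt(18.079342) ≈ 4.251981.
lambda ≈ 13*4.251981 = 55.275753.
floor(lambda*100)/100 = 55.27.

55.27


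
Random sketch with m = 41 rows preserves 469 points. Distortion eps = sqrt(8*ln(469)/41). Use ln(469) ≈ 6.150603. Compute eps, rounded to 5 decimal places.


ln(469) ≈ 6.150603.
8*ln(N)/m ≈ 8*6.150603/41 ≈ 1.20011766.
eps = sqrt(1.20011766) ≈ 1.0954988 ≈ 1.09550.

1.09550


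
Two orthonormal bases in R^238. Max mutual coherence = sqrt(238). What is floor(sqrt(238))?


15^2 = 225 <= 238 < 256 = 16^2, so 15 <= sqrt(238) < 16.
floor(sqrt(238)) = 15.

15


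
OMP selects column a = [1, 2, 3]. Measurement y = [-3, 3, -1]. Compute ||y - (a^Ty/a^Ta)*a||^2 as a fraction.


a^T a = 14.
a^T y = 0.
coeff = 0/14 = 0.
||r||^2 = 19.

19


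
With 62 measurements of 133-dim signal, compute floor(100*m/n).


100*m/n = 100*62/133 ≈ 46.6165.
floor = 46.

46


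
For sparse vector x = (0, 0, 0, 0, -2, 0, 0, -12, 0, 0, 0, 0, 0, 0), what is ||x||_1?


Non-zero entries: [(4, -2), (7, -12)]
Absolute values: [2, 12]
||x||_1 = sum = 14.

14


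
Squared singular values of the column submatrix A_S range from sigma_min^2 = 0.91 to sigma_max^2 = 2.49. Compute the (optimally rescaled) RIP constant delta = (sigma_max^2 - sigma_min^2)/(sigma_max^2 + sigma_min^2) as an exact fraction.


lambda_max - lambda_min = 2.49 - 0.91 = 1.58.
lambda_max + lambda_min = 2.49 + 0.91 = 3.40.
delta = 1.58/3.40 = 158/340 = 79/170.

79/170


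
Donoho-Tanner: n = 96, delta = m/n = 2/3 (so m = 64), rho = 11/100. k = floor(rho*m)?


m = 2/3*96 = 64.
rho = 11/100.
rho*m = 11/100*64 = 7.04.
k = floor(7.04) = 7.

7


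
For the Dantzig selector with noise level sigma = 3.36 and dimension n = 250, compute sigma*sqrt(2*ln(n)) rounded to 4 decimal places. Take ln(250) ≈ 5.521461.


ln(250) ≈ 5.521461.
2*ln(n) ≈ 11.042922.
sqrt(2*ln(n)) ≈ sqrt(11.042922) ≈ 3.323089.
threshold ≈ 3.36*3.323089 = 11.16557904 ≈ 11.1656.

11.1656


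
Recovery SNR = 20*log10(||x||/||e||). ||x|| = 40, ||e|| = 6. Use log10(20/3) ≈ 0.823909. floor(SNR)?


||x||/||e|| = 40/6 = 20/3.
log10(20/3) ≈ 0.823909.
20*log10(||x||/||e||) ≈ 20*0.823909 = 16.47818.
floor(16.47818) = 16.

16


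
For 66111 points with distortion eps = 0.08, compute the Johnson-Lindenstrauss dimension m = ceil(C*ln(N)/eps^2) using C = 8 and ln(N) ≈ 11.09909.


ln(66111) ≈ 11.09909.
eps^2 = 0.08^2 = 0.0064.
C*ln(N)/eps^2 ≈ 8*11.09909/0.0064 ≈ 13873.8625.
m = ceil(13873.8625) = 13874.

13874


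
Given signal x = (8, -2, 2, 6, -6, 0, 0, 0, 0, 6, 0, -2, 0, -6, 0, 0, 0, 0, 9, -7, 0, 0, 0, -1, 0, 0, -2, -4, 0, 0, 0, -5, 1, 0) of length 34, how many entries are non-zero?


Non-zero positions: [0, 1, 2, 3, 4, 9, 11, 13, 18, 19, 23, 26, 27, 31, 32].
Sparsity = 15.

15


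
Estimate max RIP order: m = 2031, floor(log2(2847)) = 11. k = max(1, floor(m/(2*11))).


floor(log2(2847)) = 11.
2*11 = 22.
m/(2*floor(log2(n))) = 2031/22 ≈ 92.3182.
floor = 92.
k = max(1, 92) = 92.

92


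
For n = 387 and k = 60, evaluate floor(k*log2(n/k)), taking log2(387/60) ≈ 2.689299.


log2(n/k) = log2(387/60) ≈ 2.689299.
k*log2(n/k) ≈ 60*2.689299 = 161.35794.
floor(161.35794) = 161.

161


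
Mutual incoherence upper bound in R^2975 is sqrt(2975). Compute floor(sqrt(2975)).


54^2 = 2916 <= 2975 < 3025 = 55^2, so 54 <= sqrt(2975) < 55.
floor(sqrt(2975)) = 54.

54


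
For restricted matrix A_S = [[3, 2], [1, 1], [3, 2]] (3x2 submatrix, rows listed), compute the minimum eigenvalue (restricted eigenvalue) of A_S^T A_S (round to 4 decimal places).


A_S^T A_S = [[19, 13], [13, 9]].
trace = 28.
det = 2.
disc = trace^2 - 4*det = 784 - 4*2 = 776.
sqrt(776) ≈ 27.856777.
lam_min = (28 - sqrt(776))/2 ≈ (28 - 27.856777)/2 = 0.0716115 ≈ 0.0716.

0.0716


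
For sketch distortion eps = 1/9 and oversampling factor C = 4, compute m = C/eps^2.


1/eps = 9.
(1/eps)^2 = 81.
m = 4*81 = 324.

324


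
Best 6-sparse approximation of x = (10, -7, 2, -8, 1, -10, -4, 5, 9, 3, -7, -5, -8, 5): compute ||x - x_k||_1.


Sorted |x_i| descending: [10, 10, 9, 8, 8, 7, 7, 5, 5, 5, 4, 3, 2, 1]
Keep top 6: [10, 10, 9, 8, 8, 7]
Tail entries: [7, 5, 5, 5, 4, 3, 2, 1]
L1 error = sum of tail = 32.

32


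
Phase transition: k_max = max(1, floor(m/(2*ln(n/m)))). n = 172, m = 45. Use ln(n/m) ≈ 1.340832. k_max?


n/m = 172/45.
ln(n/m) ≈ 1.340832.
2*ln(n/m) ≈ 2.681664.
m/(2*ln(n/m)) ≈ 45/2.681664 ≈ 16.7806.
floor = 16.
k_max = max(1, 16) = 16.

16


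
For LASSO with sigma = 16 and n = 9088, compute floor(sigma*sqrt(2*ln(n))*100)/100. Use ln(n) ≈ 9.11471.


ln(9088) ≈ 9.11471.
2*ln(n) ≈ 18.22942.
sqrt(2*ln(n)) ≈ sqrt(18.22942) ≈ 4.269592.
lambda ≈ 16*4.269592 = 68.313472.
floor(lambda*100)/100 = 68.31.

68.31


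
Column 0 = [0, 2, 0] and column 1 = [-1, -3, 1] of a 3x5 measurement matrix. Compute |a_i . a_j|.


Inner product: 0*-1 + 2*-3 + 0*1
Products: [0, -6, 0]
Sum = -6.
|dot| = 6.

6


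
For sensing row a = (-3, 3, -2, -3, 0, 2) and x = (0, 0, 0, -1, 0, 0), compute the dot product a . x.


Non-zero terms: ['-3*-1']
Products: [3]
y = sum = 3.

3


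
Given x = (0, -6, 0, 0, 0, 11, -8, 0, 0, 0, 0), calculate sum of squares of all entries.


Non-zero entries: [(1, -6), (5, 11), (6, -8)]
Squares: [36, 121, 64]
||x||_2^2 = sum = 221.

221


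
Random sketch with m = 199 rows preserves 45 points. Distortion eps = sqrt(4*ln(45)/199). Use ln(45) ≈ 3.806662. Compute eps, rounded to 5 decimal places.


ln(45) ≈ 3.806662.
4*ln(N)/m ≈ 4*3.806662/199 ≈ 0.07651582.
eps = sqrt(0.07651582) ≈ 0.2766149 ≈ 0.27661.

0.27661


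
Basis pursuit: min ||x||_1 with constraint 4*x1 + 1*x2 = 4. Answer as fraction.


Axis intercepts:
  x1 = 1, x2 = 0: L1 = 1
  x1 = 0, x2 = 4: L1 = 4
x* = (1, 0)
||x*||_1 = 1.

1


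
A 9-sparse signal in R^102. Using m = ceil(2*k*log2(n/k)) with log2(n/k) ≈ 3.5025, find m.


log2(n/k) = log2(102/9) ≈ 3.5025.
2*k*log2(n/k) ≈ 2*9*3.5025 = 63.045.
m = ceil(63.045) = 64.

64


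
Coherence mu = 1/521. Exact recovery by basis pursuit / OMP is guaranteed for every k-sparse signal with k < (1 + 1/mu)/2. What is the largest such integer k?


1/mu = 521.
1 + 1/mu = 522.
(1 + 1/mu)/2 = 261 is an integer and the inequality is strict, so k_max = 261 - 1 = 260.

260


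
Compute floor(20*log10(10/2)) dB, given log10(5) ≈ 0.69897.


||x||/||e|| = 10/2 = 5.
log10(5) ≈ 0.69897.
20*log10(||x||/||e||) ≈ 20*0.69897 = 13.9794.
floor(13.9794) = 13.

13


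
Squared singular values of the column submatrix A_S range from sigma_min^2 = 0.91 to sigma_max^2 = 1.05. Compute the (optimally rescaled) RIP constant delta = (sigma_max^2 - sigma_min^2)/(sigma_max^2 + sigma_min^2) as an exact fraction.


lambda_max - lambda_min = 1.05 - 0.91 = 0.14.
lambda_max + lambda_min = 1.05 + 0.91 = 1.96.
delta = 0.14/1.96 = 14/196 = 1/14.

1/14


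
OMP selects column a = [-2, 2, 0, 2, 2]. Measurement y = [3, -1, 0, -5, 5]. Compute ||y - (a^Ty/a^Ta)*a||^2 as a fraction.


a^T a = 16.
a^T y = -8.
coeff = -8/16 = -1/2.
||r||^2 = 56.

56


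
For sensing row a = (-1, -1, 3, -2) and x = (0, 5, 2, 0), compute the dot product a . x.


Non-zero terms: ['-1*5', '3*2']
Products: [-5, 6]
y = sum = 1.

1


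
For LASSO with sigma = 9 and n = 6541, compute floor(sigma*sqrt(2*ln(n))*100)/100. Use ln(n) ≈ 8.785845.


ln(6541) ≈ 8.785845.
2*ln(n) ≈ 17.57169.
sqrt(2*ln(n)) ≈ sqrt(17.57169) ≈ 4.19186.
lambda ≈ 9*4.19186 = 37.72674.
floor(lambda*100)/100 = 37.72.

37.72


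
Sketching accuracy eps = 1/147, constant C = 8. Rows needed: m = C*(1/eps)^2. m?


1/eps = 147.
(1/eps)^2 = 21609.
m = 8*21609 = 172872.

172872


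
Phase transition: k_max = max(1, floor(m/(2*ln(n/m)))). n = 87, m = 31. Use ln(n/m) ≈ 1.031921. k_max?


n/m = 87/31.
ln(n/m) ≈ 1.031921.
2*ln(n/m) ≈ 2.063842.
m/(2*ln(n/m)) ≈ 31/2.063842 ≈ 15.0205.
floor = 15.
k_max = max(1, 15) = 15.

15


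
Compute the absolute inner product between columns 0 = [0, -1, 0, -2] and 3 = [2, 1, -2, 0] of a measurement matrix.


Inner product: 0*2 + -1*1 + 0*-2 + -2*0
Products: [0, -1, 0, 0]
Sum = -1.
|dot| = 1.

1


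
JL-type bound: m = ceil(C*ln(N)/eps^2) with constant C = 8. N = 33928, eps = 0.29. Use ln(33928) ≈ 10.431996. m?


ln(33928) ≈ 10.431996.
eps^2 = 0.29^2 = 0.0841.
C*ln(N)/eps^2 ≈ 8*10.431996/0.0841 ≈ 992.3421.
m = ceil(992.3421) = 993.

993


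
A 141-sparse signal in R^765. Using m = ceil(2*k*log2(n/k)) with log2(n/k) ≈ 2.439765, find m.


log2(n/k) = log2(765/141) ≈ 2.439765.
2*k*log2(n/k) ≈ 2*141*2.439765 = 688.01373.
m = ceil(688.01373) = 689.

689


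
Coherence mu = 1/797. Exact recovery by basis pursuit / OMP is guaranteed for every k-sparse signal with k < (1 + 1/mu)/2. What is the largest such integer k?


1/mu = 797.
1 + 1/mu = 798.
(1 + 1/mu)/2 = 399 is an integer and the inequality is strict, so k_max = 399 - 1 = 398.

398


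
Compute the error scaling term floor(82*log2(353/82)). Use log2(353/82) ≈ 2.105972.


log2(n/k) = log2(353/82) ≈ 2.105972.
k*log2(n/k) ≈ 82*2.105972 = 172.689704.
floor(172.689704) = 172.

172


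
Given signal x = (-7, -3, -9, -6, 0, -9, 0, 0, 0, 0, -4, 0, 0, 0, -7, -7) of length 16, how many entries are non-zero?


Non-zero positions: [0, 1, 2, 3, 5, 10, 14, 15].
Sparsity = 8.

8


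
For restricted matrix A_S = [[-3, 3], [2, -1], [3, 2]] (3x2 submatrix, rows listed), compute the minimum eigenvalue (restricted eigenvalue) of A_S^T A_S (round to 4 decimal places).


A_S^T A_S = [[22, -5], [-5, 14]].
trace = 36.
det = 283.
disc = trace^2 - 4*det = 1296 - 4*283 = 164.
sqrt(164) ≈ 12.806248.
lam_min = (36 - sqrt(164))/2 ≈ (36 - 12.806248)/2 = 11.596876 ≈ 11.5969.

11.5969


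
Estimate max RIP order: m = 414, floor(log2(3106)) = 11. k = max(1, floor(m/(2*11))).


floor(log2(3106)) = 11.
2*11 = 22.
m/(2*floor(log2(n))) = 414/22 ≈ 18.8182.
floor = 18.
k = max(1, 18) = 18.

18


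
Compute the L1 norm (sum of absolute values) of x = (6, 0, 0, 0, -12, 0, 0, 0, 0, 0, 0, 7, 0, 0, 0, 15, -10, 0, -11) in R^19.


Non-zero entries: [(0, 6), (4, -12), (11, 7), (15, 15), (16, -10), (18, -11)]
Absolute values: [6, 12, 7, 15, 10, 11]
||x||_1 = sum = 61.

61


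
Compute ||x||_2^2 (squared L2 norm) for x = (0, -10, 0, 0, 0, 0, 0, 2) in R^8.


Non-zero entries: [(1, -10), (7, 2)]
Squares: [100, 4]
||x||_2^2 = sum = 104.

104


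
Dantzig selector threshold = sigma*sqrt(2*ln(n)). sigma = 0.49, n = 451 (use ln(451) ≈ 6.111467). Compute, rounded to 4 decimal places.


ln(451) ≈ 6.111467.
2*ln(n) ≈ 12.222934.
sqrt(2*ln(n)) ≈ sqrt(12.222934) ≈ 3.496131.
threshold ≈ 0.49*3.496131 = 1.71310419 ≈ 1.7131.

1.7131


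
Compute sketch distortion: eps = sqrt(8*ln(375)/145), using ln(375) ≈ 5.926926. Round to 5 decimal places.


ln(375) ≈ 5.926926.
8*ln(N)/m ≈ 8*5.926926/145 ≈ 0.32700281.
eps = sqrt(0.32700281) ≈ 0.5718416 ≈ 0.57184.

0.57184


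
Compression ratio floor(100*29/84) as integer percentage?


100*m/n = 100*29/84 ≈ 34.5238.
floor = 34.

34


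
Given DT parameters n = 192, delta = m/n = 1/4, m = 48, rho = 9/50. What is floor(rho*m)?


m = 1/4*192 = 48.
rho = 9/50.
rho*m = 9/50*48 = 8.64.
k = floor(8.64) = 8.

8


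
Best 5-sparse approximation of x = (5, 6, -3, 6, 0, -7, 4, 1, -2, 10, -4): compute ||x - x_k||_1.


Sorted |x_i| descending: [10, 7, 6, 6, 5, 4, 4, 3, 2, 1, 0]
Keep top 5: [10, 7, 6, 6, 5]
Tail entries: [4, 4, 3, 2, 1, 0]
L1 error = sum of tail = 14.

14


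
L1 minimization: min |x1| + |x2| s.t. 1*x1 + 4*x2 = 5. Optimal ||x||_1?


Axis intercepts:
  x1 = 5, x2 = 0: L1 = 5
  x1 = 0, x2 = 5/4: L1 = 5/4
x* = (0, 5/4)
||x*||_1 = 5/4.

5/4


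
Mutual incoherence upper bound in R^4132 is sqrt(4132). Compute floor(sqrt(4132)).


64^2 = 4096 <= 4132 < 4225 = 65^2, so 64 <= sqrt(4132) < 65.
floor(sqrt(4132)) = 64.

64


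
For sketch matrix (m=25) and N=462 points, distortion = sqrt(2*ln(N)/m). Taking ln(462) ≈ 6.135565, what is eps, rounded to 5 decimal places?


ln(462) ≈ 6.135565.
2*ln(N)/m ≈ 2*6.135565/25 ≈ 0.4908452.
eps = sqrt(0.4908452) ≈ 0.7006035 ≈ 0.70060.

0.70060


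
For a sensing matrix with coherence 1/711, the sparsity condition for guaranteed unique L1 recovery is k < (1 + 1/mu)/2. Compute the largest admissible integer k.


1/mu = 711.
1 + 1/mu = 712.
(1 + 1/mu)/2 = 356 is an integer and the inequality is strict, so k_max = 356 - 1 = 355.

355


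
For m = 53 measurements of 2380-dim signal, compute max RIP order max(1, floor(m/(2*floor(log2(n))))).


floor(log2(2380)) = 11.
2*11 = 22.
m/(2*floor(log2(n))) = 53/22 ≈ 2.4091.
floor = 2.
k = max(1, 2) = 2.

2


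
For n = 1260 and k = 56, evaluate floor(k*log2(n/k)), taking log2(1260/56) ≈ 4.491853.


log2(n/k) = log2(1260/56) ≈ 4.491853.
k*log2(n/k) ≈ 56*4.491853 = 251.543768.
floor(251.543768) = 251.

251


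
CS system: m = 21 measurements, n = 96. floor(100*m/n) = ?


100*m/n = 100*21/96 ≈ 21.875.
floor = 21.

21


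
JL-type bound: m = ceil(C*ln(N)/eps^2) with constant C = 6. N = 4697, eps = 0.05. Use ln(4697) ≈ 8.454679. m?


ln(4697) ≈ 8.454679.
eps^2 = 0.05^2 = 0.0025.
C*ln(N)/eps^2 ≈ 6*8.454679/0.0025 ≈ 20291.2296.
m = ceil(20291.2296) = 20292.

20292


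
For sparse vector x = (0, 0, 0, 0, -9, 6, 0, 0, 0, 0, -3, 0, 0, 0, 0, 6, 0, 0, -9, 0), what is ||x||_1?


Non-zero entries: [(4, -9), (5, 6), (10, -3), (15, 6), (18, -9)]
Absolute values: [9, 6, 3, 6, 9]
||x||_1 = sum = 33.

33


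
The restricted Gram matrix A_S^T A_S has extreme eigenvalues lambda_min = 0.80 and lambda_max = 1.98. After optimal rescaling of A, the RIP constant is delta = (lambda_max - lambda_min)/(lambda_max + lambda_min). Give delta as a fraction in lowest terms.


lambda_max - lambda_min = 1.98 - 0.80 = 1.18.
lambda_max + lambda_min = 1.98 + 0.80 = 2.78.
delta = 1.18/2.78 = 118/278 = 59/139.

59/139


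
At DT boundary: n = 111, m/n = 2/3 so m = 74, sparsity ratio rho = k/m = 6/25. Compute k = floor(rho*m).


m = 2/3*111 = 74.
rho = 6/25.
rho*m = 6/25*74 = 17.76.
k = floor(17.76) = 17.

17


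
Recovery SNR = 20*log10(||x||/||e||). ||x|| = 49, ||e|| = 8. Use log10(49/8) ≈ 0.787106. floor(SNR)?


||x||/||e|| = 49/8.
log10(49/8) ≈ 0.787106.
20*log10(||x||/||e||) ≈ 20*0.787106 = 15.74212.
floor(15.74212) = 15.

15


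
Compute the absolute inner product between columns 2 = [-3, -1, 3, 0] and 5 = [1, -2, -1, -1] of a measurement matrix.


Inner product: -3*1 + -1*-2 + 3*-1 + 0*-1
Products: [-3, 2, -3, 0]
Sum = -4.
|dot| = 4.

4


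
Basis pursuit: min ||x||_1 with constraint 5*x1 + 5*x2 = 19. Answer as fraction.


Axis intercepts:
  x1 = 19/5, x2 = 0: L1 = 19/5
  x1 = 0, x2 = 19/5: L1 = 19/5
x* = (19/5, 0)
||x*||_1 = 19/5.

19/5


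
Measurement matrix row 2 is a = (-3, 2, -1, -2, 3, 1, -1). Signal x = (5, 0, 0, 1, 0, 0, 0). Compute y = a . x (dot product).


Non-zero terms: ['-3*5', '-2*1']
Products: [-15, -2]
y = sum = -17.

-17


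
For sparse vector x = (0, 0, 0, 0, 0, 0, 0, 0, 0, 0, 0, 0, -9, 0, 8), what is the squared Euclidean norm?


Non-zero entries: [(12, -9), (14, 8)]
Squares: [81, 64]
||x||_2^2 = sum = 145.

145


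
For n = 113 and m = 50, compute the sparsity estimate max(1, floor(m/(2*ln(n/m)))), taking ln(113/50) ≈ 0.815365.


n/m = 113/50.
ln(n/m) ≈ 0.815365.
2*ln(n/m) ≈ 1.63073.
m/(2*ln(n/m)) ≈ 50/1.63073 ≈ 30.6611.
floor = 30.
k_max = max(1, 30) = 30.

30


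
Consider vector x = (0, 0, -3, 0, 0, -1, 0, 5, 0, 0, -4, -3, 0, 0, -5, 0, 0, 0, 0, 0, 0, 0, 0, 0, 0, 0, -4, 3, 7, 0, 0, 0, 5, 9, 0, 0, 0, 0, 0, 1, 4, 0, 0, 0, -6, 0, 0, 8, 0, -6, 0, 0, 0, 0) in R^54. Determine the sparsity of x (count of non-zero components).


Non-zero positions: [2, 5, 7, 10, 11, 14, 26, 27, 28, 32, 33, 39, 40, 44, 47, 49].
Sparsity = 16.

16


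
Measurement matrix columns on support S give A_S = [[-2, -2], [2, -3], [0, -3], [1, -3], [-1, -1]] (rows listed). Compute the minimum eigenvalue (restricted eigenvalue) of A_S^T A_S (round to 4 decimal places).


A_S^T A_S = [[10, -4], [-4, 32]].
trace = 42.
det = 304.
disc = trace^2 - 4*det = 1764 - 4*304 = 548.
sqrt(548) ≈ 23.409400.
lam_min = (42 - sqrt(548))/2 ≈ (42 - 23.409400)/2 = 9.2953 ≈ 9.2953.

9.2953


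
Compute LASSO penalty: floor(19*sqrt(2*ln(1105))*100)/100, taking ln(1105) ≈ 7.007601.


ln(1105) ≈ 7.007601.
2*ln(n) ≈ 14.015202.
sqrt(2*ln(n)) ≈ sqrt(14.015202) ≈ 3.743688.
lambda ≈ 19*3.743688 = 71.130072.
floor(lambda*100)/100 = 71.13.

71.13


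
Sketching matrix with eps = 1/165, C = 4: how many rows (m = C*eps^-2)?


1/eps = 165.
(1/eps)^2 = 27225.
m = 4*27225 = 108900.

108900


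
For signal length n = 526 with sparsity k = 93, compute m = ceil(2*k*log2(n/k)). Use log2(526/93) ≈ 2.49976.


log2(n/k) = log2(526/93) ≈ 2.49976.
2*k*log2(n/k) ≈ 2*93*2.49976 = 464.95536.
m = ceil(464.95536) = 465.

465
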